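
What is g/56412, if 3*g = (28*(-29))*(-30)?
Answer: 2030/14103 ≈ 0.14394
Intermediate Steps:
g = 8120 (g = ((28*(-29))*(-30))/3 = (-812*(-30))/3 = (1/3)*24360 = 8120)
g/56412 = 8120/56412 = 8120*(1/56412) = 2030/14103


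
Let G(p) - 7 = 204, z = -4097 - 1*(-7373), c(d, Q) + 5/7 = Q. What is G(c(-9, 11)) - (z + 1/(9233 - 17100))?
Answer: -24112354/7867 ≈ -3065.0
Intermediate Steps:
c(d, Q) = -5/7 + Q
z = 3276 (z = -4097 + 7373 = 3276)
G(p) = 211 (G(p) = 7 + 204 = 211)
G(c(-9, 11)) - (z + 1/(9233 - 17100)) = 211 - (3276 + 1/(9233 - 17100)) = 211 - (3276 + 1/(-7867)) = 211 - (3276 - 1/7867) = 211 - 1*25772291/7867 = 211 - 25772291/7867 = -24112354/7867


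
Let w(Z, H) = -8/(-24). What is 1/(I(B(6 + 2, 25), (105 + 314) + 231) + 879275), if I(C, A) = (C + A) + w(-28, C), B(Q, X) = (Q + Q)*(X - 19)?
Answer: 3/2640064 ≈ 1.1363e-6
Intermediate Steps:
w(Z, H) = ⅓ (w(Z, H) = -8*(-1/24) = ⅓)
B(Q, X) = 2*Q*(-19 + X) (B(Q, X) = (2*Q)*(-19 + X) = 2*Q*(-19 + X))
I(C, A) = ⅓ + A + C (I(C, A) = (C + A) + ⅓ = (A + C) + ⅓ = ⅓ + A + C)
1/(I(B(6 + 2, 25), (105 + 314) + 231) + 879275) = 1/((⅓ + ((105 + 314) + 231) + 2*(6 + 2)*(-19 + 25)) + 879275) = 1/((⅓ + (419 + 231) + 2*8*6) + 879275) = 1/((⅓ + 650 + 96) + 879275) = 1/(2239/3 + 879275) = 1/(2640064/3) = 3/2640064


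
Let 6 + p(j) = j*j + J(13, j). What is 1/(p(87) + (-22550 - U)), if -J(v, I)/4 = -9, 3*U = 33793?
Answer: -3/78646 ≈ -3.8146e-5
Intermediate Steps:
U = 33793/3 (U = (1/3)*33793 = 33793/3 ≈ 11264.)
J(v, I) = 36 (J(v, I) = -4*(-9) = 36)
p(j) = 30 + j**2 (p(j) = -6 + (j*j + 36) = -6 + (j**2 + 36) = -6 + (36 + j**2) = 30 + j**2)
1/(p(87) + (-22550 - U)) = 1/((30 + 87**2) + (-22550 - 1*33793/3)) = 1/((30 + 7569) + (-22550 - 33793/3)) = 1/(7599 - 101443/3) = 1/(-78646/3) = -3/78646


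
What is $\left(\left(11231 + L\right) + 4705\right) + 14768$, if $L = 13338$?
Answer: $44042$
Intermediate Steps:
$\left(\left(11231 + L\right) + 4705\right) + 14768 = \left(\left(11231 + 13338\right) + 4705\right) + 14768 = \left(24569 + 4705\right) + 14768 = 29274 + 14768 = 44042$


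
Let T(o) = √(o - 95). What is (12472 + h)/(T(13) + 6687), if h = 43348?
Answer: 373268340/44716051 - 55820*I*√82/44716051 ≈ 8.3475 - 0.011304*I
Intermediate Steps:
T(o) = √(-95 + o)
(12472 + h)/(T(13) + 6687) = (12472 + 43348)/(√(-95 + 13) + 6687) = 55820/(√(-82) + 6687) = 55820/(I*√82 + 6687) = 55820/(6687 + I*√82)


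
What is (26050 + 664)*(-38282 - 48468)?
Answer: -2317439500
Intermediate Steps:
(26050 + 664)*(-38282 - 48468) = 26714*(-86750) = -2317439500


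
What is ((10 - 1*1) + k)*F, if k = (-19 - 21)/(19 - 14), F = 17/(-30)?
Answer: -17/30 ≈ -0.56667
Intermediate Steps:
F = -17/30 (F = 17*(-1/30) = -17/30 ≈ -0.56667)
k = -8 (k = -40/5 = -40*1/5 = -8)
((10 - 1*1) + k)*F = ((10 - 1*1) - 8)*(-17/30) = ((10 - 1) - 8)*(-17/30) = (9 - 8)*(-17/30) = 1*(-17/30) = -17/30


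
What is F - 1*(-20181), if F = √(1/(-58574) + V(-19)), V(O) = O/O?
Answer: 20181 + √3430854902/58574 ≈ 20182.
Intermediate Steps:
V(O) = 1
F = √3430854902/58574 (F = √(1/(-58574) + 1) = √(-1/58574 + 1) = √(58573/58574) = √3430854902/58574 ≈ 0.99999)
F - 1*(-20181) = √3430854902/58574 - 1*(-20181) = √3430854902/58574 + 20181 = 20181 + √3430854902/58574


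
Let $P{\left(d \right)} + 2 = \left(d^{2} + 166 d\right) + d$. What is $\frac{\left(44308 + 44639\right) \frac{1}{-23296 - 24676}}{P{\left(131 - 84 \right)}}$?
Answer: $- \frac{29649}{160802144} \approx -0.00018438$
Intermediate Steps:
$P{\left(d \right)} = -2 + d^{2} + 167 d$ ($P{\left(d \right)} = -2 + \left(\left(d^{2} + 166 d\right) + d\right) = -2 + \left(d^{2} + 167 d\right) = -2 + d^{2} + 167 d$)
$\frac{\left(44308 + 44639\right) \frac{1}{-23296 - 24676}}{P{\left(131 - 84 \right)}} = \frac{\left(44308 + 44639\right) \frac{1}{-23296 - 24676}}{-2 + \left(131 - 84\right)^{2} + 167 \left(131 - 84\right)} = \frac{88947 \frac{1}{-47972}}{-2 + 47^{2} + 167 \cdot 47} = \frac{88947 \left(- \frac{1}{47972}\right)}{-2 + 2209 + 7849} = - \frac{88947}{47972 \cdot 10056} = \left(- \frac{88947}{47972}\right) \frac{1}{10056} = - \frac{29649}{160802144}$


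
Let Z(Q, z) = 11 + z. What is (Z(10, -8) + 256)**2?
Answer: 67081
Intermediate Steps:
(Z(10, -8) + 256)**2 = ((11 - 8) + 256)**2 = (3 + 256)**2 = 259**2 = 67081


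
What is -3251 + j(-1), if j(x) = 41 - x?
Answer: -3209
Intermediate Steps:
-3251 + j(-1) = -3251 + (41 - 1*(-1)) = -3251 + (41 + 1) = -3251 + 42 = -3209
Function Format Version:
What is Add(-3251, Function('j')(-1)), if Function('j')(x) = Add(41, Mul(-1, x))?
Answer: -3209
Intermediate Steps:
Add(-3251, Function('j')(-1)) = Add(-3251, Add(41, Mul(-1, -1))) = Add(-3251, Add(41, 1)) = Add(-3251, 42) = -3209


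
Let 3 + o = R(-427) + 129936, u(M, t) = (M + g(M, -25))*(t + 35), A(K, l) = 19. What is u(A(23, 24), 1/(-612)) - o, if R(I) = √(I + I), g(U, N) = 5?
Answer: -6583745/51 - I*√854 ≈ -1.2909e+5 - 29.223*I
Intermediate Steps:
R(I) = √2*√I (R(I) = √(2*I) = √2*√I)
u(M, t) = (5 + M)*(35 + t) (u(M, t) = (M + 5)*(t + 35) = (5 + M)*(35 + t))
o = 129933 + I*√854 (o = -3 + (√2*√(-427) + 129936) = -3 + (√2*(I*√427) + 129936) = -3 + (I*√854 + 129936) = -3 + (129936 + I*√854) = 129933 + I*√854 ≈ 1.2993e+5 + 29.223*I)
u(A(23, 24), 1/(-612)) - o = (175 + 5/(-612) + 35*19 + 19/(-612)) - (129933 + I*√854) = (175 + 5*(-1/612) + 665 + 19*(-1/612)) + (-129933 - I*√854) = (175 - 5/612 + 665 - 19/612) + (-129933 - I*√854) = 42838/51 + (-129933 - I*√854) = -6583745/51 - I*√854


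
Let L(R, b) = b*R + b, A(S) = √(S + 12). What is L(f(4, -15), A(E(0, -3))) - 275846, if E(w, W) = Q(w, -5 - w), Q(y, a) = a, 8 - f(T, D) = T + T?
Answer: -275846 + √7 ≈ -2.7584e+5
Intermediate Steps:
f(T, D) = 8 - 2*T (f(T, D) = 8 - (T + T) = 8 - 2*T)
E(w, W) = -5 - w
A(S) = √(12 + S)
L(R, b) = b + R*b (L(R, b) = R*b + b = b + R*b)
L(f(4, -15), A(E(0, -3))) - 275846 = √(12 + (-5 - 1*0))*(1 + (8 - 2*4)) - 275846 = √(12 + (-5 + 0))*(1 + (8 - 8)) - 275846 = √(12 - 5)*(1 + 0) - 275846 = √7*1 - 275846 = √7 - 275846 = -275846 + √7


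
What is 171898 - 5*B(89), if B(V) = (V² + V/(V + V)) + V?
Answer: 263691/2 ≈ 1.3185e+5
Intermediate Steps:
B(V) = ½ + V + V² (B(V) = (V² + V/((2*V))) + V = (V² + (1/(2*V))*V) + V = (V² + ½) + V = (½ + V²) + V = ½ + V + V²)
171898 - 5*B(89) = 171898 - 5*(½ + 89 + 89²) = 171898 - 5*(½ + 89 + 7921) = 171898 - 5*16021/2 = 171898 - 1*80105/2 = 171898 - 80105/2 = 263691/2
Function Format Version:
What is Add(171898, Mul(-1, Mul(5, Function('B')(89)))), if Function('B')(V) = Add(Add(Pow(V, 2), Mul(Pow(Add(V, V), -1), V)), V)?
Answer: Rational(263691, 2) ≈ 1.3185e+5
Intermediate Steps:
Function('B')(V) = Add(Rational(1, 2), V, Pow(V, 2)) (Function('B')(V) = Add(Add(Pow(V, 2), Mul(Pow(Mul(2, V), -1), V)), V) = Add(Add(Pow(V, 2), Mul(Mul(Rational(1, 2), Pow(V, -1)), V)), V) = Add(Add(Pow(V, 2), Rational(1, 2)), V) = Add(Add(Rational(1, 2), Pow(V, 2)), V) = Add(Rational(1, 2), V, Pow(V, 2)))
Add(171898, Mul(-1, Mul(5, Function('B')(89)))) = Add(171898, Mul(-1, Mul(5, Add(Rational(1, 2), 89, Pow(89, 2))))) = Add(171898, Mul(-1, Mul(5, Add(Rational(1, 2), 89, 7921)))) = Add(171898, Mul(-1, Mul(5, Rational(16021, 2)))) = Add(171898, Mul(-1, Rational(80105, 2))) = Add(171898, Rational(-80105, 2)) = Rational(263691, 2)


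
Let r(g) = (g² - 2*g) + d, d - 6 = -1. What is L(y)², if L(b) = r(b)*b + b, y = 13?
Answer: 3751969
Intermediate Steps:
d = 5 (d = 6 - 1 = 5)
r(g) = 5 + g² - 2*g (r(g) = (g² - 2*g) + 5 = 5 + g² - 2*g)
L(b) = b + b*(5 + b² - 2*b) (L(b) = (5 + b² - 2*b)*b + b = b*(5 + b² - 2*b) + b = b + b*(5 + b² - 2*b))
L(y)² = (13*(6 + 13² - 2*13))² = (13*(6 + 169 - 26))² = (13*149)² = 1937² = 3751969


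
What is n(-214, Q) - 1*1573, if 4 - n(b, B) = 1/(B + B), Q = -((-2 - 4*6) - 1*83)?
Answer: -342043/218 ≈ -1569.0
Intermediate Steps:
Q = 109 (Q = -((-2 - 24) - 83) = -(-26 - 83) = -1*(-109) = 109)
n(b, B) = 4 - 1/(2*B) (n(b, B) = 4 - 1/(B + B) = 4 - 1/(2*B))
n(-214, Q) - 1*1573 = (4 - ½/109) - 1*1573 = (4 - ½*1/109) - 1573 = (4 - 1/218) - 1573 = 871/218 - 1573 = -342043/218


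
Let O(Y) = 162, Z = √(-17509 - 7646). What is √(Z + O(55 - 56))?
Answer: √(162 + 3*I*√2795) ≈ 13.941 + 5.6883*I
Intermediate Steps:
Z = 3*I*√2795 (Z = √(-25155) = 3*I*√2795 ≈ 158.6*I)
√(Z + O(55 - 56)) = √(3*I*√2795 + 162) = √(162 + 3*I*√2795)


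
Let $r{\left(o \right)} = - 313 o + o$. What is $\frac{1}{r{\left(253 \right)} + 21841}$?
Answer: $- \frac{1}{57095} \approx -1.7515 \cdot 10^{-5}$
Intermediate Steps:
$r{\left(o \right)} = - 312 o$
$\frac{1}{r{\left(253 \right)} + 21841} = \frac{1}{\left(-312\right) 253 + 21841} = \frac{1}{-78936 + 21841} = \frac{1}{-57095} = - \frac{1}{57095}$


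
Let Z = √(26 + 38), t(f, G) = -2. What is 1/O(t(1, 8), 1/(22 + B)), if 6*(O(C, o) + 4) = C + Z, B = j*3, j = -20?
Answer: -⅓ ≈ -0.33333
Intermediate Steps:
B = -60 (B = -20*3 = -60)
Z = 8 (Z = √64 = 8)
O(C, o) = -8/3 + C/6 (O(C, o) = -4 + (C + 8)/6 = -4 + (8 + C)/6 = -4 + (4/3 + C/6) = -8/3 + C/6)
1/O(t(1, 8), 1/(22 + B)) = 1/(-8/3 + (⅙)*(-2)) = 1/(-8/3 - ⅓) = 1/(-3) = -⅓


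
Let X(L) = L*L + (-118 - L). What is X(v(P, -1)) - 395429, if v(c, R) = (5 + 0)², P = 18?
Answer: -394947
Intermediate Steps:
v(c, R) = 25 (v(c, R) = 5² = 25)
X(L) = -118 + L² - L (X(L) = L² + (-118 - L) = -118 + L² - L)
X(v(P, -1)) - 395429 = (-118 + 25² - 1*25) - 395429 = (-118 + 625 - 25) - 395429 = 482 - 395429 = -394947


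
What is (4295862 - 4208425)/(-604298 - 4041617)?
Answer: -87437/4645915 ≈ -0.018820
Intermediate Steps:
(4295862 - 4208425)/(-604298 - 4041617) = 87437/(-4645915) = 87437*(-1/4645915) = -87437/4645915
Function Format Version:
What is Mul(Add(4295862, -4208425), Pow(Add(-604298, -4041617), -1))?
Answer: Rational(-87437, 4645915) ≈ -0.018820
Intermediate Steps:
Mul(Add(4295862, -4208425), Pow(Add(-604298, -4041617), -1)) = Mul(87437, Pow(-4645915, -1)) = Mul(87437, Rational(-1, 4645915)) = Rational(-87437, 4645915)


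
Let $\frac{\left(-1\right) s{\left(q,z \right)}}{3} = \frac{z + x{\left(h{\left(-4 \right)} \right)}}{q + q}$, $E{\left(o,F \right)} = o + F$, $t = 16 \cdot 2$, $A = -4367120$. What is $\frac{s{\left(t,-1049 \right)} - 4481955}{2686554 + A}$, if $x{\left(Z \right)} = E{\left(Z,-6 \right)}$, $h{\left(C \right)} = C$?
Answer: $\frac{286841943}{107556224} \approx 2.6669$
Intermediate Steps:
$t = 32$
$E{\left(o,F \right)} = F + o$
$x{\left(Z \right)} = -6 + Z$
$s{\left(q,z \right)} = - \frac{3 \left(-10 + z\right)}{2 q}$ ($s{\left(q,z \right)} = - 3 \frac{z - 10}{q + q} = - 3 \frac{z - 10}{2 q} = - 3 \left(-10 + z\right) \frac{1}{2 q} = - 3 \frac{-10 + z}{2 q} = - \frac{3 \left(-10 + z\right)}{2 q}$)
$\frac{s{\left(t,-1049 \right)} - 4481955}{2686554 + A} = \frac{\frac{3 \left(10 - -1049\right)}{2 \cdot 32} - 4481955}{2686554 - 4367120} = \frac{\frac{3}{2} \cdot \frac{1}{32} \left(10 + 1049\right) - 4481955}{-1680566} = \left(\frac{3}{2} \cdot \frac{1}{32} \cdot 1059 - 4481955\right) \left(- \frac{1}{1680566}\right) = \left(\frac{3177}{64} - 4481955\right) \left(- \frac{1}{1680566}\right) = \left(- \frac{286841943}{64}\right) \left(- \frac{1}{1680566}\right) = \frac{286841943}{107556224}$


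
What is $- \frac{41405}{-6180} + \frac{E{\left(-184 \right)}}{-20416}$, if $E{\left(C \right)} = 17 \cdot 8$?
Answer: $\frac{5278025}{788568} \approx 6.6932$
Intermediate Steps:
$E{\left(C \right)} = 136$
$- \frac{41405}{-6180} + \frac{E{\left(-184 \right)}}{-20416} = - \frac{41405}{-6180} + \frac{136}{-20416} = \left(-41405\right) \left(- \frac{1}{6180}\right) + 136 \left(- \frac{1}{20416}\right) = \frac{8281}{1236} - \frac{17}{2552} = \frac{5278025}{788568}$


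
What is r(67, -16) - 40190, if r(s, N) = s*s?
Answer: -35701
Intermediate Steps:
r(s, N) = s²
r(67, -16) - 40190 = 67² - 40190 = 4489 - 40190 = -35701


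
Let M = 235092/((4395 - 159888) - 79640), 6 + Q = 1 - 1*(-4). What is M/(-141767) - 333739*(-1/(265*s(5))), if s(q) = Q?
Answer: -11124889141271749/8833536502915 ≈ -1259.4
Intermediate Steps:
Q = -1 (Q = -6 + (1 - 1*(-4)) = -6 + (1 + 4) = -6 + 5 = -1)
s(q) = -1
M = -235092/235133 (M = 235092/(-155493 - 79640) = 235092/(-235133) = 235092*(-1/235133) = -235092/235133 ≈ -0.99983)
M/(-141767) - 333739*(-1/(265*s(5))) = -235092/235133/(-141767) - 333739/((-1*(-265))) = -235092/235133*(-1/141767) - 333739/265 = 235092/33334100011 - 333739*1/265 = 235092/33334100011 - 333739/265 = -11124889141271749/8833536502915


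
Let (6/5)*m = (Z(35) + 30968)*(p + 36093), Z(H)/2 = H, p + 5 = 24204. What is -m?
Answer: -1559452580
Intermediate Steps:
p = 24199 (p = -5 + 24204 = 24199)
Z(H) = 2*H
m = 1559452580 (m = 5*((2*35 + 30968)*(24199 + 36093))/6 = 5*((70 + 30968)*60292)/6 = 5*(31038*60292)/6 = (5/6)*1871343096 = 1559452580)
-m = -1*1559452580 = -1559452580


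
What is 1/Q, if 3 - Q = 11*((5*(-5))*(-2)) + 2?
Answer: -1/549 ≈ -0.0018215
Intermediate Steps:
Q = -549 (Q = 3 - (11*((5*(-5))*(-2)) + 2) = 3 - (11*(-25*(-2)) + 2) = 3 - (11*50 + 2) = 3 - (550 + 2) = 3 - 1*552 = 3 - 552 = -549)
1/Q = 1/(-549) = -1/549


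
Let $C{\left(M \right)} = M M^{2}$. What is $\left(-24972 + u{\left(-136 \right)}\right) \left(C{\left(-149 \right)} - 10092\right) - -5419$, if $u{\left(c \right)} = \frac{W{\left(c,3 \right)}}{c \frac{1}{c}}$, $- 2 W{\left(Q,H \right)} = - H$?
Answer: $\frac{165706296419}{2} \approx 8.2853 \cdot 10^{10}$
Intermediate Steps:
$W{\left(Q,H \right)} = \frac{H}{2}$ ($W{\left(Q,H \right)} = - \frac{\left(-1\right) H}{2} = \frac{H}{2}$)
$u{\left(c \right)} = \frac{3}{2}$ ($u{\left(c \right)} = \frac{\frac{1}{2} \cdot 3}{c \frac{1}{c}} = \frac{3}{2 \cdot 1} = \frac{3}{2} \cdot 1 = \frac{3}{2}$)
$C{\left(M \right)} = M^{3}$
$\left(-24972 + u{\left(-136 \right)}\right) \left(C{\left(-149 \right)} - 10092\right) - -5419 = \left(-24972 + \frac{3}{2}\right) \left(\left(-149\right)^{3} - 10092\right) - -5419 = - \frac{49941 \left(-3307949 - 10092\right)}{2} + 5419 = \left(- \frac{49941}{2}\right) \left(-3318041\right) + 5419 = \frac{165706285581}{2} + 5419 = \frac{165706296419}{2}$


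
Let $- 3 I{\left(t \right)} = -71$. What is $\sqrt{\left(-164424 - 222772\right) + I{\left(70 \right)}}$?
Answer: $\frac{i \sqrt{3484551}}{3} \approx 622.23 i$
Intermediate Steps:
$I{\left(t \right)} = \frac{71}{3}$ ($I{\left(t \right)} = \left(- \frac{1}{3}\right) \left(-71\right) = \frac{71}{3}$)
$\sqrt{\left(-164424 - 222772\right) + I{\left(70 \right)}} = \sqrt{\left(-164424 - 222772\right) + \frac{71}{3}} = \sqrt{-387196 + \frac{71}{3}} = \sqrt{- \frac{1161517}{3}} = \frac{i \sqrt{3484551}}{3}$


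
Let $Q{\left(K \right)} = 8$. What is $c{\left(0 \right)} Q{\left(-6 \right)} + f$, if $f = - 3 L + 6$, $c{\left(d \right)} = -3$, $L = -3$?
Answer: $-9$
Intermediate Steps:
$f = 15$ ($f = \left(-3\right) \left(-3\right) + 6 = 9 + 6 = 15$)
$c{\left(0 \right)} Q{\left(-6 \right)} + f = \left(-3\right) 8 + 15 = -24 + 15 = -9$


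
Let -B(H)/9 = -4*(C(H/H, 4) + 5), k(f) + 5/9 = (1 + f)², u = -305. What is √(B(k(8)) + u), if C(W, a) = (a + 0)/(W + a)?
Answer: I*√2405/5 ≈ 9.8082*I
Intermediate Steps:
C(W, a) = a/(W + a)
k(f) = -5/9 + (1 + f)²
B(H) = 1044/5 (B(H) = -(-36)*(4/(H/H + 4) + 5) = -(-36)*(4/(1 + 4) + 5) = -(-36)*(4/5 + 5) = -(-36)*(4*(⅕) + 5) = -(-36)*(⅘ + 5) = -(-36)*29/5 = -9*(-116/5) = 1044/5)
√(B(k(8)) + u) = √(1044/5 - 305) = √(-481/5) = I*√2405/5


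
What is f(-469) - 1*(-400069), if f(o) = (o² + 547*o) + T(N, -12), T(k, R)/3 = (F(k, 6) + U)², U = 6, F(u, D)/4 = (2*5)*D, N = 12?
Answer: 545035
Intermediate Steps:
F(u, D) = 40*D (F(u, D) = 4*((2*5)*D) = 4*(10*D) = 40*D)
T(k, R) = 181548 (T(k, R) = 3*(40*6 + 6)² = 3*(240 + 6)² = 3*246² = 3*60516 = 181548)
f(o) = 181548 + o² + 547*o (f(o) = (o² + 547*o) + 181548 = 181548 + o² + 547*o)
f(-469) - 1*(-400069) = (181548 + (-469)² + 547*(-469)) - 1*(-400069) = (181548 + 219961 - 256543) + 400069 = 144966 + 400069 = 545035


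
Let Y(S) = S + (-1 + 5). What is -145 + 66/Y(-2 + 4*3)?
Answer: -982/7 ≈ -140.29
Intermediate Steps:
Y(S) = 4 + S (Y(S) = S + 4 = 4 + S)
-145 + 66/Y(-2 + 4*3) = -145 + 66/(4 + (-2 + 4*3)) = -145 + 66/(4 + (-2 + 12)) = -145 + 66/(4 + 10) = -145 + 66/14 = -145 + 66*(1/14) = -145 + 33/7 = -982/7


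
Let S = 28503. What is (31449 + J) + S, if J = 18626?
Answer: 78578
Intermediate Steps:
(31449 + J) + S = (31449 + 18626) + 28503 = 50075 + 28503 = 78578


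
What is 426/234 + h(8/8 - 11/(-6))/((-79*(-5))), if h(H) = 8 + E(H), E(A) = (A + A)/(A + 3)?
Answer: 993821/539175 ≈ 1.8432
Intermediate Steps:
E(A) = 2*A/(3 + A) (E(A) = (2*A)/(3 + A) = 2*A/(3 + A))
h(H) = 8 + 2*H/(3 + H)
426/234 + h(8/8 - 11/(-6))/((-79*(-5))) = 426/234 + (2*(12 + 5*(8/8 - 11/(-6)))/(3 + (8/8 - 11/(-6))))/((-79*(-5))) = 426*(1/234) + (2*(12 + 5*(8*(⅛) - 11*(-⅙)))/(3 + (8*(⅛) - 11*(-⅙))))/395 = 71/39 + (2*(12 + 5*(1 + 11/6))/(3 + (1 + 11/6)))*(1/395) = 71/39 + (2*(12 + 5*(17/6))/(3 + 17/6))*(1/395) = 71/39 + (2*(12 + 85/6)/(35/6))*(1/395) = 71/39 + (2*(6/35)*(157/6))*(1/395) = 71/39 + (314/35)*(1/395) = 71/39 + 314/13825 = 993821/539175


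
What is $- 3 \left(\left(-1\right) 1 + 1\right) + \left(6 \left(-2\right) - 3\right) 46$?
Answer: $-690$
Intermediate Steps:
$- 3 \left(\left(-1\right) 1 + 1\right) + \left(6 \left(-2\right) - 3\right) 46 = - 3 \left(-1 + 1\right) + \left(-12 - 3\right) 46 = \left(-3\right) 0 - 690 = 0 - 690 = -690$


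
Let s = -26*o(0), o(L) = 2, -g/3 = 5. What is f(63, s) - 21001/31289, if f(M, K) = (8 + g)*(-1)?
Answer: 198022/31289 ≈ 6.3288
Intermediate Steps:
g = -15 (g = -3*5 = -15)
s = -52 (s = -26*2 = -52)
f(M, K) = 7 (f(M, K) = (8 - 15)*(-1) = -7*(-1) = 7)
f(63, s) - 21001/31289 = 7 - 21001/31289 = 198022/31289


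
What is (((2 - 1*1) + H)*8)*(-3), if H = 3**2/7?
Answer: -384/7 ≈ -54.857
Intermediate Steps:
H = 9/7 (H = 9*(1/7) = 9/7 ≈ 1.2857)
(((2 - 1*1) + H)*8)*(-3) = (((2 - 1*1) + 9/7)*8)*(-3) = (((2 - 1) + 9/7)*8)*(-3) = ((1 + 9/7)*8)*(-3) = ((16/7)*8)*(-3) = (128/7)*(-3) = -384/7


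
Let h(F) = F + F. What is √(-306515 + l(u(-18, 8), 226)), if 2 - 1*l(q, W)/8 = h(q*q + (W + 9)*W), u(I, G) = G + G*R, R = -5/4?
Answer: I*√1156323 ≈ 1075.3*I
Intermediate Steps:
R = -5/4 (R = -5*¼ = -5/4 ≈ -1.2500)
h(F) = 2*F
u(I, G) = -G/4 (u(I, G) = G + G*(-5/4) = G - 5*G/4 = -G/4)
l(q, W) = 16 - 16*q² - 16*W*(9 + W) (l(q, W) = 16 - 16*(q*q + (W + 9)*W) = 16 - 16*(q² + (9 + W)*W) = 16 - 16*(q² + W*(9 + W)) = 16 - 8*(2*q² + 2*W*(9 + W)) = 16 + (-16*q² - 16*W*(9 + W)) = 16 - 16*q² - 16*W*(9 + W))
√(-306515 + l(u(-18, 8), 226)) = √(-306515 + (16 - 144*226 - 16*226² - 16*(-¼*8)²)) = √(-306515 + (16 - 32544 - 16*51076 - 16*(-2)²)) = √(-306515 + (16 - 32544 - 817216 - 16*4)) = √(-306515 + (16 - 32544 - 817216 - 64)) = √(-306515 - 849808) = √(-1156323) = I*√1156323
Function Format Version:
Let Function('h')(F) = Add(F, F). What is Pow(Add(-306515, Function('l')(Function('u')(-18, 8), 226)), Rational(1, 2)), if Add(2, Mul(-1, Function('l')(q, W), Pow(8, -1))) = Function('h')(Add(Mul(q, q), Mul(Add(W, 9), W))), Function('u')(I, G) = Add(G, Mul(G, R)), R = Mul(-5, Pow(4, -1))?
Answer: Mul(I, Pow(1156323, Rational(1, 2))) ≈ Mul(1075.3, I)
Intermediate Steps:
R = Rational(-5, 4) (R = Mul(-5, Rational(1, 4)) = Rational(-5, 4) ≈ -1.2500)
Function('h')(F) = Mul(2, F)
Function('u')(I, G) = Mul(Rational(-1, 4), G) (Function('u')(I, G) = Add(G, Mul(G, Rational(-5, 4))) = Add(G, Mul(Rational(-5, 4), G)) = Mul(Rational(-1, 4), G))
Function('l')(q, W) = Add(16, Mul(-16, Pow(q, 2)), Mul(-16, W, Add(9, W))) (Function('l')(q, W) = Add(16, Mul(-8, Mul(2, Add(Mul(q, q), Mul(Add(W, 9), W))))) = Add(16, Mul(-8, Mul(2, Add(Pow(q, 2), Mul(Add(9, W), W))))) = Add(16, Mul(-8, Mul(2, Add(Pow(q, 2), Mul(W, Add(9, W)))))) = Add(16, Mul(-8, Add(Mul(2, Pow(q, 2)), Mul(2, W, Add(9, W))))) = Add(16, Add(Mul(-16, Pow(q, 2)), Mul(-16, W, Add(9, W)))) = Add(16, Mul(-16, Pow(q, 2)), Mul(-16, W, Add(9, W))))
Pow(Add(-306515, Function('l')(Function('u')(-18, 8), 226)), Rational(1, 2)) = Pow(Add(-306515, Add(16, Mul(-144, 226), Mul(-16, Pow(226, 2)), Mul(-16, Pow(Mul(Rational(-1, 4), 8), 2)))), Rational(1, 2)) = Pow(Add(-306515, Add(16, -32544, Mul(-16, 51076), Mul(-16, Pow(-2, 2)))), Rational(1, 2)) = Pow(Add(-306515, Add(16, -32544, -817216, Mul(-16, 4))), Rational(1, 2)) = Pow(Add(-306515, Add(16, -32544, -817216, -64)), Rational(1, 2)) = Pow(Add(-306515, -849808), Rational(1, 2)) = Pow(-1156323, Rational(1, 2)) = Mul(I, Pow(1156323, Rational(1, 2)))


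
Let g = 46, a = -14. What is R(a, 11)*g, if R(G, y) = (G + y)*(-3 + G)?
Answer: 2346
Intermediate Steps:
R(G, y) = (-3 + G)*(G + y)
R(a, 11)*g = ((-14)² - 3*(-14) - 3*11 - 14*11)*46 = (196 + 42 - 33 - 154)*46 = 51*46 = 2346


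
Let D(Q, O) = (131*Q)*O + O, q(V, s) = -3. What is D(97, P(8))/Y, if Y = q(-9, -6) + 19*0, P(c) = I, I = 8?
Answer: -33888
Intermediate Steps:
P(c) = 8
D(Q, O) = O + 131*O*Q (D(Q, O) = 131*O*Q + O = O + 131*O*Q)
Y = -3 (Y = -3 + 19*0 = -3 + 0 = -3)
D(97, P(8))/Y = (8*(1 + 131*97))/(-3) = (8*(1 + 12707))*(-1/3) = (8*12708)*(-1/3) = 101664*(-1/3) = -33888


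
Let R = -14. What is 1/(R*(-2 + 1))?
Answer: 1/14 ≈ 0.071429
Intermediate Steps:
1/(R*(-2 + 1)) = 1/(-14*(-2 + 1)) = 1/(-14*(-1)) = 1/14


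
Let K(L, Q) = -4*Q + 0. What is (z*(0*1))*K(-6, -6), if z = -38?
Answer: 0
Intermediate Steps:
K(L, Q) = -4*Q
(z*(0*1))*K(-6, -6) = (-0)*(-4*(-6)) = -38*0*24 = 0*24 = 0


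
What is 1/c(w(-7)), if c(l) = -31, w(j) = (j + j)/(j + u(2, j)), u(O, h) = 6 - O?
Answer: -1/31 ≈ -0.032258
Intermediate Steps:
w(j) = 2*j/(4 + j) (w(j) = (j + j)/(j + (6 - 1*2)) = (2*j)/(j + (6 - 2)) = (2*j)/(j + 4) = (2*j)/(4 + j) = 2*j/(4 + j))
1/c(w(-7)) = 1/(-31) = -1/31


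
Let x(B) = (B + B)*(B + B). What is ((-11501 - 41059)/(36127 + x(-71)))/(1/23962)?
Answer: -1259442720/56291 ≈ -22374.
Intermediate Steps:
x(B) = 4*B² (x(B) = (2*B)*(2*B) = 4*B²)
((-11501 - 41059)/(36127 + x(-71)))/(1/23962) = ((-11501 - 41059)/(36127 + 4*(-71)²))/(1/23962) = (-52560/(36127 + 4*5041))/(1/23962) = -52560/(36127 + 20164)*23962 = -52560/56291*23962 = -1259442720/56291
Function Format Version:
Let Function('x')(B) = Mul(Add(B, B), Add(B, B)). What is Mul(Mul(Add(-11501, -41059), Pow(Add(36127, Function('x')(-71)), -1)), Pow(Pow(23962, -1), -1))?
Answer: Rational(-1259442720, 56291) ≈ -22374.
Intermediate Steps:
Function('x')(B) = Mul(4, Pow(B, 2)) (Function('x')(B) = Mul(Mul(2, B), Mul(2, B)) = Mul(4, Pow(B, 2)))
Mul(Mul(Add(-11501, -41059), Pow(Add(36127, Function('x')(-71)), -1)), Pow(Pow(23962, -1), -1)) = Mul(Mul(Add(-11501, -41059), Pow(Add(36127, Mul(4, Pow(-71, 2))), -1)), Pow(Pow(23962, -1), -1)) = Mul(Mul(-52560, Pow(Add(36127, Mul(4, 5041)), -1)), Pow(Rational(1, 23962), -1)) = Mul(Mul(-52560, Pow(Add(36127, 20164), -1)), 23962) = Mul(Mul(-52560, Pow(56291, -1)), 23962) = Mul(Mul(-52560, Rational(1, 56291)), 23962) = Mul(Rational(-52560, 56291), 23962) = Rational(-1259442720, 56291)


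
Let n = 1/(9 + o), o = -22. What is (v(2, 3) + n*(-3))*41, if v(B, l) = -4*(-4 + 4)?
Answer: 123/13 ≈ 9.4615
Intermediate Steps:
n = -1/13 (n = 1/(9 - 22) = 1/(-13) = -1/13 ≈ -0.076923)
v(B, l) = 0 (v(B, l) = -4*0 = 0)
(v(2, 3) + n*(-3))*41 = (0 - 1/13*(-3))*41 = (0 + 3/13)*41 = (3/13)*41 = 123/13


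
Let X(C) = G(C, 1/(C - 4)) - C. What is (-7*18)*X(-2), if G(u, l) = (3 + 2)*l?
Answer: -147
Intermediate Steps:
G(u, l) = 5*l
X(C) = -C + 5/(-4 + C) (X(C) = 5/(C - 4) - C = 5/(-4 + C) - C = -C + 5/(-4 + C))
(-7*18)*X(-2) = (-7*18)*((5 - 1*(-2)*(-4 - 2))/(-4 - 2)) = -126*(5 - 1*(-2)*(-6))/(-6) = -(-21)*(5 - 12) = -(-21)*(-7) = -126*7/6 = -147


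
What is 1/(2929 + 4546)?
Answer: 1/7475 ≈ 0.00013378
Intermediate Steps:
1/(2929 + 4546) = 1/7475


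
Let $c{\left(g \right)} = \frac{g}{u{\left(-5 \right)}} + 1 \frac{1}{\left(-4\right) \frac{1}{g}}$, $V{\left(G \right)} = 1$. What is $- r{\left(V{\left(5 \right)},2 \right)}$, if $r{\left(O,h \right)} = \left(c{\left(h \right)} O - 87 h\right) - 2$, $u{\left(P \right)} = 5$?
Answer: $\frac{1761}{10} \approx 176.1$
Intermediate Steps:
$c{\left(g \right)} = - \frac{g}{20}$ ($c{\left(g \right)} = \frac{g}{5} + 1 \frac{1}{\left(-4\right) \frac{1}{g}} = g \frac{1}{5} + 1 \left(- \frac{g}{4}\right) = \frac{g}{5} - \frac{g}{4} = - \frac{g}{20}$)
$r{\left(O,h \right)} = -2 - 87 h - \frac{O h}{20}$ ($r{\left(O,h \right)} = \left(- \frac{h}{20} O - 87 h\right) - 2 = \left(- \frac{O h}{20} - 87 h\right) - 2 = \left(- 87 h - \frac{O h}{20}\right) - 2 = -2 - 87 h - \frac{O h}{20}$)
$- r{\left(V{\left(5 \right)},2 \right)} = - (-2 - 174 - \frac{1}{20} \cdot 2) = - (-2 - 174 - \frac{1}{10}) = \left(-1\right) \left(- \frac{1761}{10}\right) = \frac{1761}{10}$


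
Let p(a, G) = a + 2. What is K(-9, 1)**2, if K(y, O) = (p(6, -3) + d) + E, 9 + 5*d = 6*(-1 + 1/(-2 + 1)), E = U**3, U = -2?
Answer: 441/25 ≈ 17.640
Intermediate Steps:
p(a, G) = 2 + a
E = -8 (E = (-2)**3 = -8)
d = -21/5 (d = -9/5 + (6*(-1 + 1/(-2 + 1)))/5 = -9/5 + (6*(-1 + 1/(-1)))/5 = -9/5 + (6*(-1 - 1))/5 = -9/5 + (6*(-2))/5 = -9/5 + (1/5)*(-12) = -9/5 - 12/5 = -21/5 ≈ -4.2000)
K(y, O) = -21/5 (K(y, O) = ((2 + 6) - 21/5) - 8 = (8 - 21/5) - 8 = 19/5 - 8 = -21/5)
K(-9, 1)**2 = (-21/5)**2 = 441/25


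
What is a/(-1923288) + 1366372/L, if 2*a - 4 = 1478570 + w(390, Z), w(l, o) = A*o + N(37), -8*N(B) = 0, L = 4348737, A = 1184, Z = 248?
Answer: -408500676925/2787957895752 ≈ -0.14652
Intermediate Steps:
N(B) = 0 (N(B) = -⅛*0 = 0)
w(l, o) = 1184*o (w(l, o) = 1184*o + 0 = 1184*o)
a = 886103 (a = 2 + (1478570 + 1184*248)/2 = 2 + (1478570 + 293632)/2 = 2 + (½)*1772202 = 2 + 886101 = 886103)
a/(-1923288) + 1366372/L = 886103/(-1923288) + 1366372/4348737 = 886103*(-1/1923288) + 1366372*(1/4348737) = -886103/1923288 + 1366372/4348737 = -408500676925/2787957895752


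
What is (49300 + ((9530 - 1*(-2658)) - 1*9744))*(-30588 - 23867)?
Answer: -2817719520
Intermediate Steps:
(49300 + ((9530 - 1*(-2658)) - 1*9744))*(-30588 - 23867) = (49300 + ((9530 + 2658) - 9744))*(-54455) = (49300 + (12188 - 9744))*(-54455) = (49300 + 2444)*(-54455) = 51744*(-54455) = -2817719520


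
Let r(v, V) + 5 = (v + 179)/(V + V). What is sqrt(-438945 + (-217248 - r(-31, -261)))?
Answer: I*sqrt(4966684826)/87 ≈ 810.05*I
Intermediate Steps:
r(v, V) = -5 + (179 + v)/(2*V) (r(v, V) = -5 + (v + 179)/(V + V) = -5 + (179 + v)/((2*V)) = -5 + (179 + v)*(1/(2*V)) = -5 + (179 + v)/(2*V))
sqrt(-438945 + (-217248 - r(-31, -261))) = sqrt(-438945 + (-217248 - (179 - 31 - 10*(-261))/(2*(-261)))) = sqrt(-438945 + (-217248 - (-1)*(179 - 31 + 2610)/(2*261))) = sqrt(-438945 + (-217248 - (-1)*2758/(2*261))) = sqrt(-438945 + (-217248 - 1*(-1379/261))) = sqrt(-438945 + (-217248 + 1379/261)) = sqrt(-438945 - 56700349/261) = sqrt(-171264994/261) = I*sqrt(4966684826)/87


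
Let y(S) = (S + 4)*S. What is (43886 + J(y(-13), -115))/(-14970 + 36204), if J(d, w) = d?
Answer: 44003/21234 ≈ 2.0723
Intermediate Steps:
y(S) = S*(4 + S) (y(S) = (4 + S)*S = S*(4 + S))
(43886 + J(y(-13), -115))/(-14970 + 36204) = (43886 - 13*(4 - 13))/(-14970 + 36204) = (43886 - 13*(-9))/21234 = (43886 + 117)*(1/21234) = 44003*(1/21234) = 44003/21234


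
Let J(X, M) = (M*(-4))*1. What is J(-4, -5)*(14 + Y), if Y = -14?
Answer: 0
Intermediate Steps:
J(X, M) = -4*M (J(X, M) = -4*M*1 = -4*M)
J(-4, -5)*(14 + Y) = (-4*(-5))*(14 - 14) = 20*0 = 0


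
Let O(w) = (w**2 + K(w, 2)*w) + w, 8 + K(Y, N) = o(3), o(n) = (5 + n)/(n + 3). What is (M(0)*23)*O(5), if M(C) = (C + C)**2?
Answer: 0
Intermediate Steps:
o(n) = (5 + n)/(3 + n)
K(Y, N) = -20/3 (K(Y, N) = -8 + (5 + 3)/(3 + 3) = -8 + 8/6 = -8 + (1/6)*8 = -8 + 4/3 = -20/3)
O(w) = w**2 - 17*w/3 (O(w) = (w**2 - 20*w/3) + w = w**2 - 17*w/3)
M(C) = 4*C**2 (M(C) = (2*C)**2 = 4*C**2)
(M(0)*23)*O(5) = ((4*0**2)*23)*((1/3)*5*(-17 + 3*5)) = ((4*0)*23)*((1/3)*5*(-17 + 15)) = (0*23)*((1/3)*5*(-2)) = 0*(-10/3) = 0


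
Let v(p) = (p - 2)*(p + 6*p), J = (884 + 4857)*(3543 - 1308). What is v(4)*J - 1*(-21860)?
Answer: 718565420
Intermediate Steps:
J = 12831135 (J = 5741*2235 = 12831135)
v(p) = 7*p*(-2 + p) (v(p) = (-2 + p)*(7*p) = 7*p*(-2 + p))
v(4)*J - 1*(-21860) = (7*4*(-2 + 4))*12831135 - 1*(-21860) = (7*4*2)*12831135 + 21860 = 56*12831135 + 21860 = 718543560 + 21860 = 718565420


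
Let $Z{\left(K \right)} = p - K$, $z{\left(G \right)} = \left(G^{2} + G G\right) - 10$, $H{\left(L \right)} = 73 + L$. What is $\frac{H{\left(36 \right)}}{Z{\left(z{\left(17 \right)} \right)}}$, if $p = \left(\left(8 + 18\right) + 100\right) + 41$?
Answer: $- \frac{109}{401} \approx -0.27182$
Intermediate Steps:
$p = 167$ ($p = \left(26 + 100\right) + 41 = 126 + 41 = 167$)
$z{\left(G \right)} = -10 + 2 G^{2}$ ($z{\left(G \right)} = \left(G^{2} + G^{2}\right) - 10 = 2 G^{2} - 10 = -10 + 2 G^{2}$)
$Z{\left(K \right)} = 167 - K$
$\frac{H{\left(36 \right)}}{Z{\left(z{\left(17 \right)} \right)}} = \frac{73 + 36}{167 - \left(-10 + 2 \cdot 17^{2}\right)} = \frac{109}{167 - \left(-10 + 2 \cdot 289\right)} = \frac{109}{167 - \left(-10 + 578\right)} = \frac{109}{167 - 568} = \frac{109}{-401} = 109 \left(- \frac{1}{401}\right) = - \frac{109}{401}$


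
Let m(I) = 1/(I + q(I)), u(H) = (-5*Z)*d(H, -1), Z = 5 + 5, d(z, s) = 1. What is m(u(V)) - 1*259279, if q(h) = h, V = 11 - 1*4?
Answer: -25927901/100 ≈ -2.5928e+5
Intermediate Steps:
V = 7 (V = 11 - 4 = 7)
Z = 10
u(H) = -50 (u(H) = -5*10*1 = -50*1 = -50)
m(I) = 1/(2*I) (m(I) = 1/(I + I) = 1/(2*I))
m(u(V)) - 1*259279 = (1/2)/(-50) - 1*259279 = (1/2)*(-1/50) - 259279 = -1/100 - 259279 = -25927901/100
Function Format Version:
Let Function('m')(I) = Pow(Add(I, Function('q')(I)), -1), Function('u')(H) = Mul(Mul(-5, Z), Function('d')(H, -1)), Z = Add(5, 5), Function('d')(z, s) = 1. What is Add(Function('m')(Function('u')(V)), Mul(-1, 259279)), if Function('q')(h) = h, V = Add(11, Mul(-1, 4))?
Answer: Rational(-25927901, 100) ≈ -2.5928e+5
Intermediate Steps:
V = 7 (V = Add(11, -4) = 7)
Z = 10
Function('u')(H) = -50 (Function('u')(H) = Mul(Mul(-5, 10), 1) = Mul(-50, 1) = -50)
Function('m')(I) = Mul(Rational(1, 2), Pow(I, -1)) (Function('m')(I) = Pow(Add(I, I), -1) = Pow(Mul(2, I), -1) = Mul(Rational(1, 2), Pow(I, -1)))
Add(Function('m')(Function('u')(V)), Mul(-1, 259279)) = Add(Mul(Rational(1, 2), Pow(-50, -1)), Mul(-1, 259279)) = Add(Mul(Rational(1, 2), Rational(-1, 50)), -259279) = Add(Rational(-1, 100), -259279) = Rational(-25927901, 100)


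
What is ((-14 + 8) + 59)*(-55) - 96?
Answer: -3011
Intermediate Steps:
((-14 + 8) + 59)*(-55) - 96 = (-6 + 59)*(-55) - 96 = 53*(-55) - 96 = -2915 - 96 = -3011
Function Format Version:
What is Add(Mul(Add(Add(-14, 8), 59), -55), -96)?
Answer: -3011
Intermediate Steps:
Add(Mul(Add(Add(-14, 8), 59), -55), -96) = Add(Mul(Add(-6, 59), -55), -96) = Add(Mul(53, -55), -96) = Add(-2915, -96) = -3011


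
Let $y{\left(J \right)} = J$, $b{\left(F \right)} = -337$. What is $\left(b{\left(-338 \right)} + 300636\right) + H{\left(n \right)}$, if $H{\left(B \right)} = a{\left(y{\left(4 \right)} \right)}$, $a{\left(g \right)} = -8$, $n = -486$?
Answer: $300291$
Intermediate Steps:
$H{\left(B \right)} = -8$
$\left(b{\left(-338 \right)} + 300636\right) + H{\left(n \right)} = \left(-337 + 300636\right) - 8 = 300299 - 8 = 300291$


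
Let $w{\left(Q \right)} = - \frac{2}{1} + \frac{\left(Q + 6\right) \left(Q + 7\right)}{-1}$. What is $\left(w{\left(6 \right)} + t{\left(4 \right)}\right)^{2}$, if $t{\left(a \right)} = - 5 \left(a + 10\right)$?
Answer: $51984$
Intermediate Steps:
$t{\left(a \right)} = -50 - 5 a$ ($t{\left(a \right)} = - 5 \left(10 + a\right) = -50 - 5 a$)
$w{\left(Q \right)} = -2 - \left(6 + Q\right) \left(7 + Q\right)$ ($w{\left(Q \right)} = \left(-2\right) 1 + \left(6 + Q\right) \left(7 + Q\right) \left(-1\right) = -2 - \left(6 + Q\right) \left(7 + Q\right)$)
$\left(w{\left(6 \right)} + t{\left(4 \right)}\right)^{2} = \left(\left(-44 - 6^{2} - 78\right) - 70\right)^{2} = \left(\left(-44 - 36 - 78\right) - 70\right)^{2} = \left(-158 - 70\right)^{2} = \left(-228\right)^{2} = 51984$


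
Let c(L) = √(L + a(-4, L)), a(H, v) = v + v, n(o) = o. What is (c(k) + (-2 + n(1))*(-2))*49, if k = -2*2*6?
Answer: 98 + 294*I*√2 ≈ 98.0 + 415.78*I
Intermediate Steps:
a(H, v) = 2*v
k = -24 (k = -4*6 = -24)
c(L) = √3*√L (c(L) = √(L + 2*L) = √(3*L) = √3*√L)
(c(k) + (-2 + n(1))*(-2))*49 = (√3*√(-24) + (-2 + 1)*(-2))*49 = (√3*(2*I*√6) - 1*(-2))*49 = (6*I*√2 + 2)*49 = (2 + 6*I*√2)*49 = 98 + 294*I*√2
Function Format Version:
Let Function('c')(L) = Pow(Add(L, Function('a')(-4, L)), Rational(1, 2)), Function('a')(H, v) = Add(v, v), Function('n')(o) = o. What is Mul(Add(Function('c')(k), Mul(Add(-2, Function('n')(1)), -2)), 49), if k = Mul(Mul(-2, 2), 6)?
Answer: Add(98, Mul(294, I, Pow(2, Rational(1, 2)))) ≈ Add(98.000, Mul(415.78, I))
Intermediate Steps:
Function('a')(H, v) = Mul(2, v)
k = -24 (k = Mul(-4, 6) = -24)
Function('c')(L) = Mul(Pow(3, Rational(1, 2)), Pow(L, Rational(1, 2))) (Function('c')(L) = Pow(Add(L, Mul(2, L)), Rational(1, 2)) = Pow(Mul(3, L), Rational(1, 2)) = Mul(Pow(3, Rational(1, 2)), Pow(L, Rational(1, 2))))
Mul(Add(Function('c')(k), Mul(Add(-2, Function('n')(1)), -2)), 49) = Mul(Add(Mul(Pow(3, Rational(1, 2)), Pow(-24, Rational(1, 2))), Mul(Add(-2, 1), -2)), 49) = Mul(Add(Mul(Pow(3, Rational(1, 2)), Mul(2, I, Pow(6, Rational(1, 2)))), Mul(-1, -2)), 49) = Mul(Add(Mul(6, I, Pow(2, Rational(1, 2))), 2), 49) = Mul(Add(2, Mul(6, I, Pow(2, Rational(1, 2)))), 49) = Add(98, Mul(294, I, Pow(2, Rational(1, 2))))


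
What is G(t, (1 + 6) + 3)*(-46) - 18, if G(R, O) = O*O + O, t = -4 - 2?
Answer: -5078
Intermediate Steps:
t = -6
G(R, O) = O + O² (G(R, O) = O² + O = O + O²)
G(t, (1 + 6) + 3)*(-46) - 18 = (((1 + 6) + 3)*(1 + ((1 + 6) + 3)))*(-46) - 18 = ((7 + 3)*(1 + (7 + 3)))*(-46) - 18 = (10*(1 + 10))*(-46) - 18 = (10*11)*(-46) - 18 = 110*(-46) - 18 = -5060 - 18 = -5078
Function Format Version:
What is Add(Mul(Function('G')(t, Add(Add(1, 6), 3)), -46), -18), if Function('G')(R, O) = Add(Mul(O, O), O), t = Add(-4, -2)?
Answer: -5078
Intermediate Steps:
t = -6
Function('G')(R, O) = Add(O, Pow(O, 2)) (Function('G')(R, O) = Add(Pow(O, 2), O) = Add(O, Pow(O, 2)))
Add(Mul(Function('G')(t, Add(Add(1, 6), 3)), -46), -18) = Add(Mul(Mul(Add(Add(1, 6), 3), Add(1, Add(Add(1, 6), 3))), -46), -18) = Add(Mul(Mul(Add(7, 3), Add(1, Add(7, 3))), -46), -18) = Add(Mul(Mul(10, Add(1, 10)), -46), -18) = Add(Mul(Mul(10, 11), -46), -18) = Add(Mul(110, -46), -18) = Add(-5060, -18) = -5078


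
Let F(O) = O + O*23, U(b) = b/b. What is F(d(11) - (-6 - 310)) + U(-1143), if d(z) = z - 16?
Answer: 7465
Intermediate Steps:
d(z) = -16 + z
U(b) = 1
F(O) = 24*O (F(O) = O + 23*O = 24*O)
F(d(11) - (-6 - 310)) + U(-1143) = 24*((-16 + 11) - (-6 - 310)) + 1 = 24*(-5 - 1*(-316)) + 1 = 24*(-5 + 316) + 1 = 24*311 + 1 = 7464 + 1 = 7465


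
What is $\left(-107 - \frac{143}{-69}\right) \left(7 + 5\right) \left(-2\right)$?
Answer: $\frac{57920}{23} \approx 2518.3$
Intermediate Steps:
$\left(-107 - \frac{143}{-69}\right) \left(7 + 5\right) \left(-2\right) = \left(-107 - - \frac{143}{69}\right) 12 \left(-2\right) = \left(-107 + \frac{143}{69}\right) \left(-24\right) = \left(- \frac{7240}{69}\right) \left(-24\right) = \frac{57920}{23}$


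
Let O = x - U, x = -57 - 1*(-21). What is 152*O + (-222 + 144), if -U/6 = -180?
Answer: -169710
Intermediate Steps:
U = 1080 (U = -6*(-180) = 1080)
x = -36 (x = -57 + 21 = -36)
O = -1116 (O = -36 - 1*1080 = -36 - 1080 = -1116)
152*O + (-222 + 144) = 152*(-1116) + (-222 + 144) = -169632 - 78 = -169710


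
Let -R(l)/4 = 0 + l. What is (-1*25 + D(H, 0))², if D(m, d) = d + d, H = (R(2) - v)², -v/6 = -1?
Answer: 625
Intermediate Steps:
v = 6 (v = -6*(-1) = 6)
R(l) = -4*l (R(l) = -4*(0 + l) = -4*l)
H = 196 (H = (-4*2 - 1*6)² = (-8 - 6)² = (-14)² = 196)
D(m, d) = 2*d
(-1*25 + D(H, 0))² = (-1*25 + 2*0)² = (-25 + 0)² = (-25)² = 625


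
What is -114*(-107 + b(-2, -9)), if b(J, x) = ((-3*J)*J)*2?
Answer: 14934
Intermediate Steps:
b(J, x) = -6*J² (b(J, x) = -3*J²*2 = -6*J²)
-114*(-107 + b(-2, -9)) = -114*(-107 - 6*(-2)²) = -114*(-107 - 6*4) = -114*(-107 - 24) = -114*(-131) = 14934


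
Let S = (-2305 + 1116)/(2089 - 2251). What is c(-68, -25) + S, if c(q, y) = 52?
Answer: 9613/162 ≈ 59.339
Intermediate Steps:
S = 1189/162 (S = -1189/(-162) = -1189*(-1/162) = 1189/162 ≈ 7.3395)
c(-68, -25) + S = 52 + 1189/162 = 9613/162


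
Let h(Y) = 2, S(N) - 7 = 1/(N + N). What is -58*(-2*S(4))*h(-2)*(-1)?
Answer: -1653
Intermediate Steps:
S(N) = 7 + 1/(2*N) (S(N) = 7 + 1/(N + N) = 7 + 1/(2*N))
-58*(-2*S(4))*h(-2)*(-1) = -58*(-2*(7 + (1/2)/4))*2*(-1) = -58*(-2*(7 + (1/2)*(1/4)))*(-2) = -58*(-2*(7 + 1/8))*(-2) = -58*(-2*57/8)*(-2) = -(-1653)*(-2)/2 = -58*57/2 = -1653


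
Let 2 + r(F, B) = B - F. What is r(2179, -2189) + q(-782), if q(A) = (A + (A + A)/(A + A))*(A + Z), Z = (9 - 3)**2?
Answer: 578256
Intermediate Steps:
Z = 36 (Z = 6**2 = 36)
q(A) = (1 + A)*(36 + A) (q(A) = (A + (A + A)/(A + A))*(A + 36) = (A + (2*A)/((2*A)))*(36 + A) = (A + (2*A)*(1/(2*A)))*(36 + A) = (A + 1)*(36 + A) = (1 + A)*(36 + A))
r(F, B) = -2 + B - F (r(F, B) = -2 + (B - F) = -2 + B - F)
r(2179, -2189) + q(-782) = (-2 - 2189 - 1*2179) + (36 + (-782)**2 + 37*(-782)) = (-2 - 2189 - 2179) + (36 + 611524 - 28934) = -4370 + 582626 = 578256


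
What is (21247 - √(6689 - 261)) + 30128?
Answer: 51375 - 2*√1607 ≈ 51295.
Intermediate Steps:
(21247 - √(6689 - 261)) + 30128 = (21247 - √6428) + 30128 = (21247 - 2*√1607) + 30128 = 51375 - 2*√1607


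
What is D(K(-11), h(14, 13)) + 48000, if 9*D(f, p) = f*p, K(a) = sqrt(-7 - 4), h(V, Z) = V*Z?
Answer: 48000 + 182*I*sqrt(11)/9 ≈ 48000.0 + 67.07*I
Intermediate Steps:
K(a) = I*sqrt(11) (K(a) = sqrt(-11) = I*sqrt(11))
D(f, p) = f*p/9 (D(f, p) = (f*p)/9 = f*p/9)
D(K(-11), h(14, 13)) + 48000 = (I*sqrt(11))*(14*13)/9 + 48000 = (1/9)*(I*sqrt(11))*182 + 48000 = 182*I*sqrt(11)/9 + 48000 = 48000 + 182*I*sqrt(11)/9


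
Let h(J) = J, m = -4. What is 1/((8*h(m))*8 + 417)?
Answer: 1/161 ≈ 0.0062112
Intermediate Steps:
1/((8*h(m))*8 + 417) = 1/((8*(-4))*8 + 417) = 1/(-32*8 + 417) = 1/(-256 + 417) = 1/161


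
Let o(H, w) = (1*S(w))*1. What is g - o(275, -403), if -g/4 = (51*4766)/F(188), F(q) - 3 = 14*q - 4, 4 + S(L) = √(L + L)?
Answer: -320580/877 - I*√806 ≈ -365.54 - 28.39*I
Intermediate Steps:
S(L) = -4 + √2*√L (S(L) = -4 + √(L + L) = -4 + √(2*L) = -4 + √2*√L)
F(q) = -1 + 14*q (F(q) = 3 + (14*q - 4) = 3 + (-4 + 14*q) = -1 + 14*q)
g = -324088/877 (g = -4*51*4766/(-1 + 14*188) = -972264/(-1 + 2632) = -972264/2631 = -4*81022/877 = -324088/877 ≈ -369.54)
o(H, w) = -4 + √2*√w (o(H, w) = (1*(-4 + √2*√w))*1 = (-4 + √2*√w)*1 = -4 + √2*√w)
g - o(275, -403) = -324088/877 - (-4 + √2*√(-403)) = -324088/877 - (-4 + √2*(I*√403)) = -324088/877 - (-4 + I*√806) = -324088/877 + (4 - I*√806) = -320580/877 - I*√806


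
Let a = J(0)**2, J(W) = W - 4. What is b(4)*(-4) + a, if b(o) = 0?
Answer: 16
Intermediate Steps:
J(W) = -4 + W
a = 16 (a = (-4 + 0)**2 = (-4)**2 = 16)
b(4)*(-4) + a = 0*(-4) + 16 = 0 + 16 = 16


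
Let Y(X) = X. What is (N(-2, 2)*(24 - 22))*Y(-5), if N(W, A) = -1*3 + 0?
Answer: 30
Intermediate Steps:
N(W, A) = -3 (N(W, A) = -3 + 0 = -3)
(N(-2, 2)*(24 - 22))*Y(-5) = -3*(24 - 22)*(-5) = -3*2*(-5) = -6*(-5) = 30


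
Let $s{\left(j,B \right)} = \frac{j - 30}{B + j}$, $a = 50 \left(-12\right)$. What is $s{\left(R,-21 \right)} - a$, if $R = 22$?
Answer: $592$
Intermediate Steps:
$a = -600$
$s{\left(j,B \right)} = \frac{-30 + j}{B + j}$
$s{\left(R,-21 \right)} - a = \frac{-30 + 22}{-21 + 22} - -600 = 1^{-1} \left(-8\right) + 600 = 1 \left(-8\right) + 600 = -8 + 600 = 592$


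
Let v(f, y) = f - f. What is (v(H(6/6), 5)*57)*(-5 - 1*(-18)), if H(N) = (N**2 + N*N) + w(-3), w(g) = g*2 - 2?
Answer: 0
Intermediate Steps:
w(g) = -2 + 2*g (w(g) = 2*g - 2 = -2 + 2*g)
H(N) = -8 + 2*N**2 (H(N) = (N**2 + N*N) + (-2 + 2*(-3)) = (N**2 + N**2) + (-2 - 6) = 2*N**2 - 8 = -8 + 2*N**2)
v(f, y) = 0
(v(H(6/6), 5)*57)*(-5 - 1*(-18)) = (0*57)*(-5 - 1*(-18)) = 0*(-5 + 18) = 0*13 = 0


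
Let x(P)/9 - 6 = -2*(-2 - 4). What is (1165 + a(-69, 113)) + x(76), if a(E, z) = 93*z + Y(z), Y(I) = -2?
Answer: 11834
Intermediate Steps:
x(P) = 162 (x(P) = 54 + 9*(-2*(-2 - 4)) = 54 + 9*(-2*(-6)) = 54 + 9*12 = 54 + 108 = 162)
a(E, z) = -2 + 93*z (a(E, z) = 93*z - 2 = -2 + 93*z)
(1165 + a(-69, 113)) + x(76) = (1165 + (-2 + 93*113)) + 162 = (1165 + (-2 + 10509)) + 162 = (1165 + 10507) + 162 = 11672 + 162 = 11834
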